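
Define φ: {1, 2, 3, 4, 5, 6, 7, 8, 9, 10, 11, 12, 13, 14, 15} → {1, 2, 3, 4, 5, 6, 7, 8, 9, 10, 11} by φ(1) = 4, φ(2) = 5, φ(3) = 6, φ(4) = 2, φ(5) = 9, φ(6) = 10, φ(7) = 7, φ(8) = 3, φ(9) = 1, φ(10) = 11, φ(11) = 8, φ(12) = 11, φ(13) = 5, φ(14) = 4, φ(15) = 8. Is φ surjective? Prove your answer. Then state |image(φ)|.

Every element of the codomain has a preimage: 1 = φ(9), 2 = φ(4), 3 = φ(8), 4 = φ(1), 5 = φ(2), 6 = φ(3), 7 = φ(7), 8 = φ(11), 9 = φ(5), 10 = φ(6), 11 = φ(10).
Thus φ is surjective.
The image of φ is {1, 2, 3, 4, 5, 6, 7, 8, 9, 10, 11}, which has 11 elements.

11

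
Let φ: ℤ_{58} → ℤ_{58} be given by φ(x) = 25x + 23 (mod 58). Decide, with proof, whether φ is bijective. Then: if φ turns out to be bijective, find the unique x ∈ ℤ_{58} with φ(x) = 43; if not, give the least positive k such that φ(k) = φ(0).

24

If φ(u) = φ(v), then 25u ≡ 25v (mod 58). Because gcd(25, 58) = 1, we may cancel 25 to get u ≡ v (mod 58).
We now compute 25⁻¹ mod 58 explicitly. Euclid's algorithm: 58 = 2·25 + 8, 25 = 3·8 + 1; back-substituting gives 1 = 7·25 − 3·58, so 25⁻¹ ≡ 7 (mod 58).
For any y ∈ ℤ_{58}, x = 7(y − 23) mod 58 satisfies φ(x) = 25·7(y − 23) + 23 ≡ y (since 25·7 ≡ 1 mod 58). So every y has a preimage.
Therefore φ is bijective.
Since φ is bijective, we find φ⁻¹(43): we need 25x ≡ 43 − 23 ≡ 20 (mod 58). Using 25⁻¹ = 7: x ≡ 7·20 = 140 = 2·58 + 24, so x = 24.
Check: φ(24) = 25·24 + 23 = 623 = 10·58 + 43 ≡ 43 (mod 58).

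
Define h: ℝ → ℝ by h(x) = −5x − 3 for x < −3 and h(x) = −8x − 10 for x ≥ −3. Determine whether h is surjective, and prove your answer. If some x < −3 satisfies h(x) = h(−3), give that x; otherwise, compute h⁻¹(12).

-17/5

Both pieces are strictly decreasing (slopes −5 and −8), so each is injective on its own interval.
The left piece maps (−∞, −3) onto (12, ∞); the right piece maps [−3, ∞) onto (−∞, 14].
The union (12, ∞) ∪ (−∞, 14] covers ℝ, so h is surjective.
For the follow-up: the images overlap, so an x < −3 with h(x) = h(−3) exists. h(−3) = 14; solving −5x − 3 = 14 for x < −3 gives x = (14 + 3)/(−5) = −17/5.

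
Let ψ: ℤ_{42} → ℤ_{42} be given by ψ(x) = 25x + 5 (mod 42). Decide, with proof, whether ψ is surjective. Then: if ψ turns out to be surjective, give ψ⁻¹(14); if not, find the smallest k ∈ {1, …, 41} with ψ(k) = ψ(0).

Since gcd(25, 42) = 1, 25 is invertible modulo 42. Euclid's algorithm: 42 = 1·25 + 17, 25 = 1·17 + 8, 17 = 2·8 + 1; back-substituting gives 1 = 37·25 − 22·42, so 25⁻¹ ≡ 37 (mod 42).
For any y ∈ ℤ_{42}, x = 37(y − 5) mod 42 satisfies ψ(x) = 25·37(y − 5) + 5 ≡ y (since 25·37 ≡ 1 mod 42). So every y has a preimage.
Hence ψ is surjective.
Since ψ is surjective, we find ψ⁻¹(14): we need 25x ≡ 14 − 5 ≡ 9 (mod 42). Using 25⁻¹ = 37: x ≡ 37·9 = 333 = 7·42 + 39, so x = 39.
Check: ψ(39) = 25·39 + 5 = 980 = 23·42 + 14 ≡ 14 (mod 42).

39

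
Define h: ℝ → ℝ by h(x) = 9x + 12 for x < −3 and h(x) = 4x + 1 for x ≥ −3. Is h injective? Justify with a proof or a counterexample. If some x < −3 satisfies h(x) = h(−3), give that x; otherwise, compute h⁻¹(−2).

-3/4

Both pieces are strictly increasing (slopes 9 and 4), so each is injective on its own interval.
The left piece maps (−∞, −3) onto (−∞, −15); the right piece maps [−3, ∞) onto [−11, ∞).
These images are disjoint, so no value is attained by both pieces. Hence h is injective.
Because the two images are disjoint, no x < −3 has h(x) = h(−3), so we compute h⁻¹(−2): −2 lies in [−11, ∞), so solve 4x + 1 = −2: x = (−2 − 1)/4 = −3/4.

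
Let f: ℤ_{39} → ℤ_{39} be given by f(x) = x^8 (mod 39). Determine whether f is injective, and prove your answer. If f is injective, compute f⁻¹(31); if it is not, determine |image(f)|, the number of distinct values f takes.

8

f(1) = 1^8 = 1.
f(5): Repeated squaring mod 39: 5^1 ≡ 5, 5^2 ≡ 5² = 25, 5^4 ≡ 25² = 625 ≡ 1, 5^8 ≡ 1² = 1. So 5^8 ≡ 1 (mod 39).
So f(1) = f(5) = 1 while 1 ≠ 5, so f is not injective.
Since f is not injective, we determine |image(f)|. Computing x^8 mod 39 for each x (by repeated squaring, reducing mod 39 at every step), the values f(0), f(1), …, f(38) are: 0, 1, 22, 9, 16, 1, 3, 16, 1, 3, 22, 22, 27, 13, 1, 9, 22, 16, 27, 16, 16, 27, 16, 22, 9, 1, 13, 27, 22, 22, 3, 1, 16, 3, 1, 16, 9, 22, 1.
The distinct values are {0, 1, 3, 9, 13, 16, 22, 27}; there are 8 of them.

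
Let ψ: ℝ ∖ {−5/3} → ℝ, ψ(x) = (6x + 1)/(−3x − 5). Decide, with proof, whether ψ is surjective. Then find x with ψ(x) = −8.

-13/6

If ψ(x) = −2, cross-multiplying gives −3(6x + 1) = 6(−3x − 5), which simplifies to −3 = −30 — false.  So −2 has no preimage and ψ is not surjective.
Solving ψ(x) = −8: cross-multiplying gives 6x + 1 = −8(−3x − 5), which rearranges to −18x = 39, so x = −13/6.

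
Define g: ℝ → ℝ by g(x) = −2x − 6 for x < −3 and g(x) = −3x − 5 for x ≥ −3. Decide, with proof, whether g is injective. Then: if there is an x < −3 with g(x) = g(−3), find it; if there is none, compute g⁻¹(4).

-5

Both pieces are strictly decreasing (slopes −2 and −3), so each is injective on its own interval.
The left piece maps (−∞, −3) onto (0, ∞); the right piece maps [−3, ∞) onto (−∞, 4].
These images overlap. In particular g(−3) = 4 (right piece), and solving −2x − 6 = 4 on the left piece gives x = −5 < −3.
So g(−5) = g(−3) with −5 ≠ −3, and g is not injective. This x = −5 is the requested value below −3.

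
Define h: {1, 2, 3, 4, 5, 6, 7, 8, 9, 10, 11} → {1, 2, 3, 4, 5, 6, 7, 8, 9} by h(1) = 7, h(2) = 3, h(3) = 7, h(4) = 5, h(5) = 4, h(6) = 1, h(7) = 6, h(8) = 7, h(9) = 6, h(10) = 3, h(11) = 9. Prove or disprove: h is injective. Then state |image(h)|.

h(1) = 7 = h(3) with 1 ≠ 3, so h is not injective.
The image of h is {1, 3, 4, 5, 6, 7, 9}, which has 7 elements.

7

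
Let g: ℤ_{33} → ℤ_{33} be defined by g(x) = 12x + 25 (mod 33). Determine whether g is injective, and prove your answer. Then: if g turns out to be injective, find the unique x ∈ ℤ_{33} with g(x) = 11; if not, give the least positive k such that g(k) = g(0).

11

We have gcd(12, 33) = 3 > 1. Taking a = 0 and b = 11: g(0) = 25 and g(11) = 12·11 + 25 = 157 ≡ 25 (mod 33).
So g(0) = g(11) while 0 ≠ 11, hence g is not injective.
Since g is not injective, we find the least positive k with g(k) = g(0): this means 12k ≡ 0 (mod 33), i.e. 33 ∣ 12k. Since gcd(12, 33) = 3, dividing through by 3 this holds exactly when 11 ∣ 4k, and as gcd(4, 11) = 1, exactly when 11 ∣ k.
The smallest positive such k is 11.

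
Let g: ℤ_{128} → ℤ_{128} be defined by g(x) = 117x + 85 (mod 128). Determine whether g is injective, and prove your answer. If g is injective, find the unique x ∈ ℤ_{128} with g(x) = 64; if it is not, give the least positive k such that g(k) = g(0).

95

By definition, g is injective when g(x_1) = g(x_2) forces x_1 = x_2.
If g(x_1) = g(x_2), then 117x_1 ≡ 117x_2 (mod 128). Because gcd(117, 128) = 1, we may cancel 117 to get x_1 ≡ x_2 (mod 128).
So g is injective.
We now compute 117⁻¹ mod 128 explicitly. Euclid's algorithm: 128 = 1·117 + 11, 117 = 10·11 + 7, 11 = 1·7 + 4, 7 = 1·4 + 3, 4 = 1·3 + 1; back-substituting gives 1 = 93·117 − 85·128, so 117⁻¹ ≡ 93 (mod 128).
Since g is injective, we compute g⁻¹(64): solve 117x + 85 ≡ 64 (mod 128), i.e. 117x ≡ 107 (mod 128).
Multiplying by 117⁻¹ = 93 gives x ≡ 93·107 = 9951 = 77·128 + 95 ≡ 95 (mod 128).
Check: g(95) = 117·95 + 85 = 11200 = 87·128 + 64 ≡ 64 (mod 128).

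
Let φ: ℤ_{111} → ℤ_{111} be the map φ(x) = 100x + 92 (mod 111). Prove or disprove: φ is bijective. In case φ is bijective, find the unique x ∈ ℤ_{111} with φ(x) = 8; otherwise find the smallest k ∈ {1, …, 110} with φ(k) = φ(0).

Recall: φ is injective if φ(u) = φ(v) implies u = v.
Suppose φ(u) = φ(v) in ℤ_{111}. Then 100u + 92 ≡ 100v + 92 (mod 111), hence 100(u − v) ≡ 0 (mod 111).
Since gcd(100, 111) = 1, 100 is invertible modulo 111, thus u − v ≡ 0 (mod 111), i.e. u = v.
We now compute 100⁻¹ mod 111 explicitly. Euclid's algorithm: 111 = 1·100 + 11, 100 = 9·11 + 1; back-substituting gives 1 = 10·100 − 9·111, so 100⁻¹ ≡ 10 (mod 111).
For any y ∈ ℤ_{111}, x = 10(y − 92) mod 111 satisfies φ(x) = 100·10(y − 92) + 92 ≡ y (since 100·10 ≡ 1 mod 111). So every y has a preimage.
So φ is bijective.
Since φ is bijective, we find φ⁻¹(8): we need 100x ≡ 8 − 92 ≡ 27 (mod 111). Using 100⁻¹ = 10: x ≡ 10·27 = 270 = 2·111 + 48, so x = 48.
Check: φ(48) = 100·48 + 92 = 4892 = 44·111 + 8 ≡ 8 (mod 111).

48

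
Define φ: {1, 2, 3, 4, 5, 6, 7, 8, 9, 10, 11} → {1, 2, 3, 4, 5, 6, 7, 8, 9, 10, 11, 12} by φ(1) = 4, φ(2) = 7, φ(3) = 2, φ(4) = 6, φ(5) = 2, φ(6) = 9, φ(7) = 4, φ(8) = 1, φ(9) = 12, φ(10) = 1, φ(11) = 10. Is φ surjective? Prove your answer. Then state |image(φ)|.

8

No element maps to 3, so φ is not surjective.
The image of φ is {1, 2, 4, 6, 7, 9, 10, 12}, which has 8 elements.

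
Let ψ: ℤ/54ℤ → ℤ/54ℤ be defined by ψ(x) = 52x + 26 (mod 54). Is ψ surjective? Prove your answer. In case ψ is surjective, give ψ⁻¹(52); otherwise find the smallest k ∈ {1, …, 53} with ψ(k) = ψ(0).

Since gcd(52, 54) = 2, we have 52x ≡ 0 (mod 2) for all x, so ψ(x) ≡ 0 (mod 2).
But 1 ≢ 0 (mod 2), so 1 ∈ ℤ/54ℤ has no preimage. So ψ is not surjective.
Since ψ is not surjective, we find the least positive k with ψ(k) = ψ(0): this means 52k ≡ 0 (mod 54), i.e. 54 ∣ 52k. Since gcd(52, 54) = 2, dividing through by 2 this holds exactly when 27 ∣ 26k, and as gcd(26, 27) = 1, exactly when 27 ∣ k.
The smallest positive such k is 27.

27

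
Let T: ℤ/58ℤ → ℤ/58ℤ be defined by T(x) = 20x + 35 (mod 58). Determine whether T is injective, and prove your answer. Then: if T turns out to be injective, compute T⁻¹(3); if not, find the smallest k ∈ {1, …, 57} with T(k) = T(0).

29

By definition, T is injective if T(s) = T(t) implies s = t.
We have gcd(20, 58) = 2 > 1. Taking s = 0 and t = 29: T(0) = 35 and T(29) = 20·29 + 35 = 615 ≡ 35 (mod 58).
So T(0) = T(29) while 0 ≠ 29, so T is not injective.
Since T is not injective, we find the least positive k with T(k) = T(0): this means 20k ≡ 0 (mod 58), i.e. 58 ∣ 20k. Since gcd(20, 58) = 2, dividing through by 2 this holds exactly when 29 ∣ 10k, and as gcd(10, 29) = 1, exactly when 29 ∣ k.
The smallest positive such k is 29.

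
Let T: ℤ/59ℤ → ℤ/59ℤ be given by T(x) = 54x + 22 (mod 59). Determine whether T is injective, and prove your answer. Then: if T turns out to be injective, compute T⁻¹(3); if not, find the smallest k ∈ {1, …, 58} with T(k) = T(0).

If T(u) = T(v), then 54u ≡ 54v (mod 59). Because gcd(54, 59) = 1, we may cancel 54 to get u ≡ v (mod 59).
Hence T is injective.
We now compute 54⁻¹ mod 59 explicitly. Euclid's algorithm: 59 = 1·54 + 5, 54 = 10·5 + 4, 5 = 1·4 + 1; back-substituting gives 1 = 47·54 − 43·59, so 54⁻¹ ≡ 47 (mod 59).
Since T is injective, we compute T⁻¹(3): solve 54x + 22 ≡ 3 (mod 59), i.e. 54x ≡ 40 (mod 59).
Multiplying by 54⁻¹ = 47 gives x ≡ 47·40 = 1880 = 31·59 + 51 ≡ 51 (mod 59).
Check: T(51) = 54·51 + 22 = 2776 = 47·59 + 3 ≡ 3 (mod 59).

51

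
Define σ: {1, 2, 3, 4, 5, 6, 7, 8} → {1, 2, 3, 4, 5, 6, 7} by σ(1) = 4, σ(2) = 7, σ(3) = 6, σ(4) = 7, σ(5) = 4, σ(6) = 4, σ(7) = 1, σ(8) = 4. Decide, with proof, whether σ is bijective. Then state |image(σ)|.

4

σ(2) = 7 = σ(4) with 2 ≠ 4, so σ is not injective, hence not bijective.
The image of σ is {1, 4, 6, 7}, which has 4 elements.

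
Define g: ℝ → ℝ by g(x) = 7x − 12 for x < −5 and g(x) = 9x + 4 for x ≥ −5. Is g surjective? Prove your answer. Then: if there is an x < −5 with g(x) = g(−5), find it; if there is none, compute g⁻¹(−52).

Both pieces are strictly increasing (slopes 7 and 9), so each is injective on its own interval.
The left piece maps (−∞, −5) onto (−∞, −47); the right piece maps [−5, ∞) onto [−41, ∞).
The union (−∞, −47) ∪ [−41, ∞) omits the interval between −47 and −41; in particular −47 has no preimage. So g is not surjective.
Because the two images are disjoint, no x < −5 has g(x) = g(−5), so we compute g⁻¹(−52): −52 lies in (−∞, −47), so solve 7x − 12 = −52: x = (−52 + 12)/7 = −40/7.

-40/7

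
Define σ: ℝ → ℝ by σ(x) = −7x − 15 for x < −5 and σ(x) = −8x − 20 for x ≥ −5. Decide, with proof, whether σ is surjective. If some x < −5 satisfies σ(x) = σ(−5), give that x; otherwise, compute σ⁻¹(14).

Both pieces are strictly decreasing (slopes −7 and −8), so each is injective on its own interval.
The left piece maps (−∞, −5) onto (20, ∞); the right piece maps [−5, ∞) onto (−∞, 20].
These images together cover ℝ, so σ is surjective.
Because the two images are disjoint, no x < −5 has σ(x) = σ(−5), so we compute σ⁻¹(14): 14 lies in (−∞, 20], so solve −8x − 20 = 14: x = (14 + 20)/(−8) = −17/4.

-17/4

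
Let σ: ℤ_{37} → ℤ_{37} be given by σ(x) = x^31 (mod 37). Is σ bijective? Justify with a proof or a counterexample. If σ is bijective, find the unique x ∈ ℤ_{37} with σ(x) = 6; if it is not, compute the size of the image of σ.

Since 37 is prime, the nonzero elements of ℤ_{37} form a cyclic group of order 36.
As gcd(31, 36) = 1, raising to the 31st power is a bijection on this group: if s^31 ≡ t^31 then (st^{−1})^31 = 1, and the only element of order dividing gcd(31, 36) = 1 is 1, so s = t.
With σ(0) = 0 this makes σ injective on all of ℤ_{37}, hence bijective (finite equal-size domain and codomain). In particular σ is bijective.
Since σ is bijective, we find the preimage of 6. The inverse of x ↦ x^31 on (ℤ_{37})^× is x ↦ x^7, because 31·7 = 217 = 6·36 + 1 ≡ 1 (mod 36) and x^{36} = 1 for x ≠ 0 (Fermat). So σ⁻¹(6) = 6^7 mod 37.
Repeated squaring mod 37: 6^1 ≡ 6, 6^2 ≡ 6² = 36, 6^4 ≡ 36² = 1296 ≡ 1. Since 7 = 4 + 2 + 1, 6^7 ≡ 1·36·6: 1·36 = 36, then 36·6 = 216 ≡ 31. So 6^7 ≡ 31 (mod 37).
Hence σ⁻¹(6) = 31.

31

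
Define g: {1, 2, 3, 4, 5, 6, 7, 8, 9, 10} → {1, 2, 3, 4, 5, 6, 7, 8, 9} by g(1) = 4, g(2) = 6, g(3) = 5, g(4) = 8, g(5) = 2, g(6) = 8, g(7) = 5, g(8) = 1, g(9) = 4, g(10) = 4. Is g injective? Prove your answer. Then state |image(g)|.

g(4) = 8 = g(6) with 4 ≠ 6, so g is not injective.
The image of g is {1, 2, 4, 5, 6, 8}, which has 6 elements.

6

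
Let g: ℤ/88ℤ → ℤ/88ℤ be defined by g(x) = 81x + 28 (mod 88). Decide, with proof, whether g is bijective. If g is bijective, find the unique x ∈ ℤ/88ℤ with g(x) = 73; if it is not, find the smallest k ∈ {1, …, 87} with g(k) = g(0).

69

By definition, g is injective if g(a) = g(b) implies a = b.
If g(a) = g(b), then 81a ≡ 81b (mod 88). Because gcd(81, 88) = 1, we may cancel 81 to get a ≡ b (mod 88).
We now compute 81⁻¹ mod 88 explicitly. Euclid's algorithm: 88 = 1·81 + 7, 81 = 11·7 + 4, 7 = 1·4 + 3, 4 = 1·3 + 1; back-substituting gives 1 = 25·81 − 23·88, so 81⁻¹ ≡ 25 (mod 88).
For any y ∈ ℤ/88ℤ, x = 25(y − 28) mod 88 satisfies g(x) = 81·25(y − 28) + 28 ≡ y (since 81·25 ≡ 1 mod 88). So every y has a preimage.
Therefore g is bijective.
Since g is bijective, we find g⁻¹(73): we need 81x ≡ 73 − 28 ≡ 45 (mod 88). Using 81⁻¹ = 25: x ≡ 25·45 = 1125 = 12·88 + 69, so x = 69.
Check: g(69) = 81·69 + 28 = 5617 = 63·88 + 73 ≡ 73 (mod 88).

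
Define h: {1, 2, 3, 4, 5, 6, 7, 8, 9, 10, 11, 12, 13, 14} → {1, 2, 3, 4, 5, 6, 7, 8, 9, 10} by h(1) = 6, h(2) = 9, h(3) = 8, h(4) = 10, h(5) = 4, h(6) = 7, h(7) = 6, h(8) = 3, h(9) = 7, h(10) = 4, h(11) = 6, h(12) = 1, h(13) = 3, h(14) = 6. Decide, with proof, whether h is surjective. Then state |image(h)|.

8

No element maps to 2, so h is not surjective.
The image of h is {1, 3, 4, 6, 7, 8, 9, 10}, which has 8 elements.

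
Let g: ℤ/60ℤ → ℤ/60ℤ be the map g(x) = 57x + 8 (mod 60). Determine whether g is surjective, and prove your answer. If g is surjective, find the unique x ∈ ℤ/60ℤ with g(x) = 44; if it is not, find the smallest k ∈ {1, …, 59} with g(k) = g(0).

20

Since gcd(57, 60) = 3, we have 57x ≡ 0 (mod 3) for all x, so g(x) ≡ 2 (mod 3).
But 0 ≢ 2 (mod 3), so 0 ∈ ℤ/60ℤ has no preimage. So g is not surjective.
Since g is not surjective, we find the least positive k with g(k) = g(0): this means 57k ≡ 0 (mod 60), i.e. 60 ∣ 57k. Since gcd(57, 60) = 3, dividing through by 3 this holds exactly when 20 ∣ 19k, and as gcd(19, 20) = 1, exactly when 20 ∣ k.
The smallest positive such k is 20.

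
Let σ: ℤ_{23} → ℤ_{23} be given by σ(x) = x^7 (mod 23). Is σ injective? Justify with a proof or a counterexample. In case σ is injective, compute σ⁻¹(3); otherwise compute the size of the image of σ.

Since 23 is prime, the nonzero elements of ℤ_{23} form a cyclic group of order 22.
As gcd(7, 22) = 1, raising to the 7th power is a bijection on this group: if s^7 ≡ t^7 then (st^{−1})^7 = 1, and the only element of order dividing gcd(7, 22) = 1 is 1, so s = t.
With σ(0) = 0 this makes σ injective on all of ℤ_{23}, hence bijective (finite equal-size domain and codomain). In particular σ is injective.
Since σ is injective, we find the preimage of 3. The inverse of x ↦ x^7 on (ℤ_{23})^× is x ↦ x^19, because 7·19 = 133 = 6·22 + 1 ≡ 1 (mod 22) and x^{22} = 1 for x ≠ 0 (Fermat). So σ⁻¹(3) = 3^19 mod 23.
Repeated squaring mod 23: 3^1 ≡ 3, 3^2 ≡ 3² = 9, 3^4 ≡ 9² = 81 ≡ 12, 3^8 ≡ 12² = 144 ≡ 6, 3^16 ≡ 6² = 36 ≡ 13. Since 19 = 16 + 2 + 1, 3^19 ≡ 13·9·3: 13·9 = 117 ≡ 2, then 2·3 = 6. So 3^19 ≡ 6 (mod 23).
Hence σ⁻¹(3) = 6.

6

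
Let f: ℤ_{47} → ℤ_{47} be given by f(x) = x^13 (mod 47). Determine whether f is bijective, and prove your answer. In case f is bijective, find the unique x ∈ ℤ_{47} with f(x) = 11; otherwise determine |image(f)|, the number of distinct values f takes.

Since 47 is prime, the nonzero elements of ℤ_{47} form a cyclic group of order 46.
As gcd(13, 46) = 1, raising to the 13th power is a bijection on this group: if a^13 ≡ b^13 then (ab^{−1})^13 = 1, and the only element of order dividing gcd(13, 46) = 1 is 1, so a = b.
With f(0) = 0 this makes f injective on all of ℤ_{47}, hence bijective (finite equal-size domain and codomain). In particular f is bijective.
Since f is bijective, we find the preimage of 11. The inverse of x ↦ x^13 on (ℤ_{47})^× is x ↦ x^39, because 13·39 = 507 = 11·46 + 1 ≡ 1 (mod 46) and x^{46} = 1 for x ≠ 0 (Fermat). So f⁻¹(11) = 11^39 mod 47.
Repeated squaring mod 47: 11^1 ≡ 11, 11^2 ≡ 11² = 121 ≡ 27, 11^4 ≡ 27² = 729 ≡ 24, 11^8 ≡ 24² = 576 ≡ 12, 11^16 ≡ 12² = 144 ≡ 3, 11^32 ≡ 3² = 9. Since 39 = 32 + 4 + 2 + 1, 11^39 ≡ 9·24·27·11: 9·24 = 216 ≡ 28, then 28·27 = 756 ≡ 4, then 4·11 = 44. So 11^39 ≡ 44 (mod 47).
Hence f⁻¹(11) = 44.

44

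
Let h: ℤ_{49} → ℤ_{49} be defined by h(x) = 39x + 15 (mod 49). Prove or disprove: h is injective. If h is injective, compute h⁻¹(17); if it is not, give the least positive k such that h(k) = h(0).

39

If h(x_1) = h(x_2), then 39x_1 ≡ 39x_2 (mod 49). Because gcd(39, 49) = 1, we may cancel 39 to get x_1 ≡ x_2 (mod 49).
Therefore h is injective.
We now compute 39⁻¹ mod 49 explicitly. Euclid's algorithm: 49 = 1·39 + 10, 39 = 3·10 + 9, 10 = 1·9 + 1; back-substituting gives 1 = 44·39 − 35·49, so 39⁻¹ ≡ 44 (mod 49).
Since h is injective, we find h⁻¹(17): we need 39x ≡ 17 − 15 ≡ 2 (mod 49). Using 39⁻¹ = 44: x ≡ 44·2 = 88 = 1·49 + 39, so x = 39.
Check: h(39) = 39·39 + 15 = 1536 = 31·49 + 17 ≡ 17 (mod 49).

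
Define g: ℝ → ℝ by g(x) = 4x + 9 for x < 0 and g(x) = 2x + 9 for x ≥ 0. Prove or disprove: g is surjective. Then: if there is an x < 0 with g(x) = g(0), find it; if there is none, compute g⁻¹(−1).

-5/2

Both pieces are strictly increasing (slopes 4 and 2), so each is injective on its own interval.
The left piece maps (−∞, 0) onto (−∞, 9); the right piece maps [0, ∞) onto [9, ∞).
These images together cover ℝ, so g is surjective.
Because the two images are disjoint, no x < 0 has g(x) = g(0), so we compute g⁻¹(−1): −1 lies in (−∞, 9), so solve 4x + 9 = −1: x = (−1 − 9)/4 = −5/2.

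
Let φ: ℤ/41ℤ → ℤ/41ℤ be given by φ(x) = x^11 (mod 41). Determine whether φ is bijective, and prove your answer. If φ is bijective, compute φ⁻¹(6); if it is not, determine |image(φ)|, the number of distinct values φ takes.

28

Since 41 is prime, the nonzero elements of ℤ/41ℤ form a cyclic group of order 40.
As gcd(11, 40) = 1, raising to the 11th power is a bijection on this group: if u^11 ≡ v^11 then (uv^{−1})^11 = 1, and the only element of order dividing gcd(11, 40) = 1 is 1, so u = v.
With φ(0) = 0 this makes φ injective on all of ℤ/41ℤ, hence bijective (finite equal-size domain and codomain). In particular φ is bijective.
Since φ is bijective, we find the preimage of 6. The inverse of x ↦ x^11 on (ℤ/41ℤ)^× is x ↦ x^11, because 11·11 = 121 = 3·40 + 1 ≡ 1 (mod 40) and x^{40} = 1 for x ≠ 0 (Fermat). So φ⁻¹(6) = 6^11 mod 41.
Repeated squaring mod 41: 6^1 ≡ 6, 6^2 ≡ 6² = 36, 6^4 ≡ 36² = 1296 ≡ 25, 6^8 ≡ 25² = 625 ≡ 10. Since 11 = 8 + 2 + 1, 6^11 ≡ 10·36·6: 10·36 = 360 ≡ 32, then 32·6 = 192 ≡ 28. So 6^11 ≡ 28 (mod 41).
Hence φ⁻¹(6) = 28.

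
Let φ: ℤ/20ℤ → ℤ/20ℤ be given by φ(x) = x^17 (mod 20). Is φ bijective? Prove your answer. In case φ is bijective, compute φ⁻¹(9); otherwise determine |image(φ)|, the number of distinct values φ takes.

φ(0) = 0^17 = 0.
φ(10): Repeated squaring mod 20: 10^1 ≡ 10, 10^2 ≡ 10² = 100 ≡ 0, 10^4 ≡ 0² = 0, 10^8 ≡ 0² = 0, 10^16 ≡ 0² = 0. Since 17 = 16 + 1, 10^17 ≡ 0·10: 0·10 = 0. So 10^17 ≡ 0 (mod 20).
So φ(0) = φ(10) = 0 while 0 ≠ 10, hence φ is not injective, hence not bijective.
Since φ is not bijective, we determine |image(φ)|. Computing x^17 mod 20 for each x (by repeated squaring, reducing mod 20 at every step), the values φ(0), φ(1), …, φ(19) are: 0, 1, 12, 3, 4, 5, 16, 7, 8, 9, 0, 11, 12, 13, 4, 15, 16, 17, 8, 19.
The distinct values are {0, 1, 3, 4, 5, 7, 8, 9, 11, 12, 13, 15, 16, 17, 19}; there are 15 of them.

15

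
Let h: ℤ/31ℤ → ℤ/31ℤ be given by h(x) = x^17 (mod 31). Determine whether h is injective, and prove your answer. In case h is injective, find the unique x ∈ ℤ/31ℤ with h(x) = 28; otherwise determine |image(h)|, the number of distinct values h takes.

20

Since 31 is prime, the nonzero elements of ℤ/31ℤ form a cyclic group of order 30.
As gcd(17, 30) = 1, raising to the 17th power is a bijection on this group: if x_1^17 ≡ x_2^17 then (x_1x_2^{−1})^17 = 1, and the only element of order dividing gcd(17, 30) = 1 is 1, so x_1 = x_2.
With h(0) = 0 this makes h injective on all of ℤ/31ℤ, hence bijective (finite equal-size domain and codomain). In particular h is injective.
Since h is injective, we find the preimage of 28. The inverse of x ↦ x^17 on (ℤ/31ℤ)^× is x ↦ x^23, because 17·23 = 391 = 13·30 + 1 ≡ 1 (mod 30) and x^{30} = 1 for x ≠ 0 (Fermat). So h⁻¹(28) = 28^23 mod 31.
Repeated squaring mod 31: 28^1 ≡ 28, 28^2 ≡ 28² = 784 ≡ 9, 28^4 ≡ 9² = 81 ≡ 19, 28^8 ≡ 19² = 361 ≡ 20, 28^16 ≡ 20² = 400 ≡ 28. Since 23 = 16 + 4 + 2 + 1, 28^23 ≡ 28·19·9·28: 28·19 = 532 ≡ 5, then 5·9 = 45 ≡ 14, then 14·28 = 392 ≡ 20. So 28^23 ≡ 20 (mod 31).
Hence h⁻¹(28) = 20.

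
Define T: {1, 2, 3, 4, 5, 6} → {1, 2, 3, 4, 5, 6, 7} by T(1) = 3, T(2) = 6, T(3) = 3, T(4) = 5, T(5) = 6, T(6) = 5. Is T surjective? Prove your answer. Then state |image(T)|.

No element maps to 1, so T is not surjective.
The image of T is {3, 5, 6}, which has 3 elements.

3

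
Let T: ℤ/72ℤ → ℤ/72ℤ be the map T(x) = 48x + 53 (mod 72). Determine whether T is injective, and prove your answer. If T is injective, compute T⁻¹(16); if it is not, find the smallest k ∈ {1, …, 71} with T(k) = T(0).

We have gcd(48, 72) = 24 > 1. Taking s = 0 and t = 3: T(0) = 53 and T(3) = 48·3 + 53 = 197 ≡ 53 (mod 72).
So T(0) = T(3) while 0 ≠ 3, therefore T is not injective.
Since T is not injective, we find the least positive k with T(k) = T(0): this means 48k ≡ 0 (mod 72), i.e. 72 ∣ 48k. Since gcd(48, 72) = 24, dividing through by 24 this holds exactly when 3 ∣ 2k, and as gcd(2, 3) = 1, exactly when 3 ∣ k.
The smallest positive such k is 3.

3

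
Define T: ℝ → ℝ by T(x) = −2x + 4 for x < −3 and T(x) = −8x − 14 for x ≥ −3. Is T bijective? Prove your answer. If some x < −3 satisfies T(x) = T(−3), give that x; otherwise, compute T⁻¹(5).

Both pieces are strictly decreasing (slopes −2 and −8), so each is injective on its own interval.
The left piece maps (−∞, −3) onto (10, ∞); the right piece maps [−3, ∞) onto (−∞, 10].
Since 10 = 10, the images partition ℝ: T is injective and surjective, hence bijective.
Because the two images are disjoint, no x < −3 has T(x) = T(−3), so we compute T⁻¹(5): 5 lies in (−∞, 10], so solve −8x − 14 = 5: x = (5 + 14)/(−8) = −19/8.

-19/8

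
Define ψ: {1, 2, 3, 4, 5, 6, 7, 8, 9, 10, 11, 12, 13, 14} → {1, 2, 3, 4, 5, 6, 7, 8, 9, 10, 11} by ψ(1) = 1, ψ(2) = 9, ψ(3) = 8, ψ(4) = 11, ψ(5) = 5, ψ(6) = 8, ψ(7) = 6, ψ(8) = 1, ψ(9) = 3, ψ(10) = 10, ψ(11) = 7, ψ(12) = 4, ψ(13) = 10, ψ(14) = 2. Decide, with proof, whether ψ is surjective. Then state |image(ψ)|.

11

Every element of the codomain has a preimage: 1 = ψ(1), 2 = ψ(14), 3 = ψ(9), 4 = ψ(12), 5 = ψ(5), 6 = ψ(7), 7 = ψ(11), 8 = ψ(3), 9 = ψ(2), 10 = ψ(10), 11 = ψ(4).
Thus ψ is surjective.
The image of ψ is {1, 2, 3, 4, 5, 6, 7, 8, 9, 10, 11}, which has 11 elements.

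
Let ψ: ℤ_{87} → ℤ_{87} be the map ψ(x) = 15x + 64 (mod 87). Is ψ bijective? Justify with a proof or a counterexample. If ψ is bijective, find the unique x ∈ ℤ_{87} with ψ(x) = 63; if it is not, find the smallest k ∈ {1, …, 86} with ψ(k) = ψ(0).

We have gcd(15, 87) = 3 > 1. Taking x_1 = 0 and x_2 = 29: ψ(0) = 64 and ψ(29) = 15·29 + 64 = 499 ≡ 64 (mod 87).
So ψ(0) = ψ(29) while 0 ≠ 29, therefore ψ is not injective, hence not bijective.
Since ψ is not bijective, we find the least positive k with ψ(k) = ψ(0): this means 15k ≡ 0 (mod 87), i.e. 87 ∣ 15k. Since gcd(15, 87) = 3, dividing through by 3 this holds exactly when 29 ∣ 5k, and as gcd(5, 29) = 1, exactly when 29 ∣ k.
The smallest positive such k is 29.

29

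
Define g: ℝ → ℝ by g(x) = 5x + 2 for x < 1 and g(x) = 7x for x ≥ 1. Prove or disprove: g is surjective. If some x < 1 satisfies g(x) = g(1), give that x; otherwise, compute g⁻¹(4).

2/5

Both pieces are strictly increasing (slopes 5 and 7), so each is injective on its own interval.
The left piece maps (−∞, 1) onto (−∞, 7); the right piece maps [1, ∞) onto [7, ∞).
These images together cover ℝ, so g is surjective.
Because the two images are disjoint, no x < 1 has g(x) = g(1), so we compute g⁻¹(4): 4 lies in (−∞, 7), so solve 5x + 2 = 4: x = (4 − 2)/5 = 2/5.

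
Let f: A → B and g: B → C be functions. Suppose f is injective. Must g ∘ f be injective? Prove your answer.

not injective

No. Take A = B = C = {1, 2, 3}, f = identity (injective), and g(x) = 1 for every x.
Then (g ∘ f)(1) = 1 = (g ∘ f)(3) with 1 ≠ 3, so g ∘ f is not injective.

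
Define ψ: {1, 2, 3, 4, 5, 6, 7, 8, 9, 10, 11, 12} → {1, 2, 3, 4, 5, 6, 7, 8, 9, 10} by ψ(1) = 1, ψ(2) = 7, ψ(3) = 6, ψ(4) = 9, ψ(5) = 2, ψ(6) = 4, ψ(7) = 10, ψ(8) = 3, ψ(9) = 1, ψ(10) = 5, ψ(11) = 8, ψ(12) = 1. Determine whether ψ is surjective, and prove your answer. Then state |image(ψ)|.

Every element of the codomain has a preimage: 1 = ψ(1), 2 = ψ(5), 3 = ψ(8), 4 = ψ(6), 5 = ψ(10), 6 = ψ(3), 7 = ψ(2), 8 = ψ(11), 9 = ψ(4), 10 = ψ(7).
Therefore ψ is surjective.
The image of ψ is {1, 2, 3, 4, 5, 6, 7, 8, 9, 10}, which has 10 elements.

10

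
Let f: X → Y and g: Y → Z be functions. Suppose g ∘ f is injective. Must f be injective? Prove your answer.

Suppose f(x_1) = f(x_2). Applying g: (g ∘ f)(x_1) = (g ∘ f)(x_2). Since g ∘ f is injective, x_1 = x_2. So f is injective.

injective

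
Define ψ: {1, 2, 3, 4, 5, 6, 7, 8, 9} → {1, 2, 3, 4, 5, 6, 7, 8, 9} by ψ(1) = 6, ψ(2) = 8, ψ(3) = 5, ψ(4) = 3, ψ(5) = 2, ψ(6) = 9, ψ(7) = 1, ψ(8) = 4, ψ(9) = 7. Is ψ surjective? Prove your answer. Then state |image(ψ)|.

Every element of the codomain has a preimage: 1 = ψ(7), 2 = ψ(5), 3 = ψ(4), 4 = ψ(8), 5 = ψ(3), 6 = ψ(1), 7 = ψ(9), 8 = ψ(2), 9 = ψ(6).
So ψ is surjective.
The image of ψ is {1, 2, 3, 4, 5, 6, 7, 8, 9}, which has 9 elements.

9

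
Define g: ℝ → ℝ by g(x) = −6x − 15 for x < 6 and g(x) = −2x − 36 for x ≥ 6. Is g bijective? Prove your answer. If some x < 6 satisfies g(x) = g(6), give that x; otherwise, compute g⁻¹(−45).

11/2

Both pieces are strictly decreasing (slopes −6 and −2), so each is injective on its own interval.
The left piece maps (−∞, 6) onto (−51, ∞); the right piece maps [6, ∞) onto (−∞, −48].
These images overlap. In particular g(6) = −48 (right piece), and solving −6x − 15 = −48 on the left piece gives x = 11/2 < 6.
So g(11/2) = g(6) with 11/2 ≠ 6, and g is not injective, hence not bijective. This x = 11/2 is the requested value below 6.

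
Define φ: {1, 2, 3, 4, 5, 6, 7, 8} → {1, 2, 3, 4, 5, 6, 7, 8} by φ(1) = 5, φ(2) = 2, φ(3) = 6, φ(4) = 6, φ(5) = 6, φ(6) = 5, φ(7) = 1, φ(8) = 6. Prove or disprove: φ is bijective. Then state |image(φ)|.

φ(3) = 6 = φ(4) with 3 ≠ 4, so φ is not injective, hence not bijective.
The image of φ is {1, 2, 5, 6}, which has 4 elements.

4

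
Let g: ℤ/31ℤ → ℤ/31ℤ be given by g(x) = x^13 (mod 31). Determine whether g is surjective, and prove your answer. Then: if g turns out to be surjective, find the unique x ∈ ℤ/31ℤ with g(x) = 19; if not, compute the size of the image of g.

Since 31 is prime, the nonzero elements of ℤ/31ℤ form a cyclic group of order 30.
As gcd(13, 30) = 1, raising to the 13th power is a bijection on this group: if u^13 ≡ v^13 then (uv^{−1})^13 = 1, and the only element of order dividing gcd(13, 30) = 1 is 1, so u = v.
With g(0) = 0 this makes g injective on all of ℤ/31ℤ, hence bijective (finite equal-size domain and codomain). In particular g is surjective.
Since g is surjective, we find the preimage of 19. The inverse of x ↦ x^13 on (ℤ/31ℤ)^× is x ↦ x^7, because 13·7 = 91 = 3·30 + 1 ≡ 1 (mod 30) and x^{30} = 1 for x ≠ 0 (Fermat). So g⁻¹(19) = 19^7 mod 31.
Repeated squaring mod 31: 19^1 ≡ 19, 19^2 ≡ 19² = 361 ≡ 20, 19^4 ≡ 20² = 400 ≡ 28. Since 7 = 4 + 2 + 1, 19^7 ≡ 28·20·19: 28·20 = 560 ≡ 2, then 2·19 = 38 ≡ 7. So 19^7 ≡ 7 (mod 31).
Hence g⁻¹(19) = 7.

7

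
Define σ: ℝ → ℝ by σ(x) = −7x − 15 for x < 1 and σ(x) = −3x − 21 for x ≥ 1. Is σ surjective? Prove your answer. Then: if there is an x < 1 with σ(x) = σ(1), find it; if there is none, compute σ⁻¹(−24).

Both pieces are strictly decreasing (slopes −7 and −3), so each is injective on its own interval.
The left piece maps (−∞, 1) onto (−22, ∞); the right piece maps [1, ∞) onto (−∞, −24].
The union (−22, ∞) ∪ (−∞, −24] omits the interval between −22 and −24; in particular −22 has no preimage. So σ is not surjective.
Because the two images are disjoint, no x < 1 has σ(x) = σ(1), so we compute σ⁻¹(−24): −24 lies in (−∞, −24], so solve −3x − 21 = −24: x = (−24 + 21)/(−3) = 1.

1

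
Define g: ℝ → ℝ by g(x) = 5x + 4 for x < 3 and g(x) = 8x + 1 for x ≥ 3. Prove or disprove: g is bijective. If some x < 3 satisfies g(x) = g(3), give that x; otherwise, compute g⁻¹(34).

33/8

Both pieces are strictly increasing (slopes 5 and 8), so each is injective on its own interval.
The left piece maps (−∞, 3) onto (−∞, 19); the right piece maps [3, ∞) onto [25, ∞).
The images leave a gap (19 has no preimage), so g is not surjective, hence not bijective.
Because the two images are disjoint, no x < 3 has g(x) = g(3), so we compute g⁻¹(34): 34 lies in [25, ∞), so solve 8x + 1 = 34: x = (34 − 1)/8 = 33/8.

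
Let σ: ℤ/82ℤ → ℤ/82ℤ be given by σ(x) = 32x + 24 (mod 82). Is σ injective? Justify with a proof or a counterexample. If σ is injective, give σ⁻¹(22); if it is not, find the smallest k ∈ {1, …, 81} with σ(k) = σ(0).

We have gcd(32, 82) = 2 > 1. Taking a = 0 and b = 41: σ(0) = 24 and σ(41) = 32·41 + 24 = 1336 ≡ 24 (mod 82).
So σ(0) = σ(41) while 0 ≠ 41, so σ is not injective.
Since σ is not injective, we find the least positive k with σ(k) = σ(0): this means 32k ≡ 0 (mod 82), i.e. 82 ∣ 32k. Since gcd(32, 82) = 2, dividing through by 2 this holds exactly when 41 ∣ 16k, and as gcd(16, 41) = 1, exactly when 41 ∣ k.
The smallest positive such k is 41.

41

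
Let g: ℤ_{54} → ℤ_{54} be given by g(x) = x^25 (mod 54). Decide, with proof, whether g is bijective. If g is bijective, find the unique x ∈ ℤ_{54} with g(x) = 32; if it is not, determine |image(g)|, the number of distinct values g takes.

38

g(0) = 0^25 = 0.
g(6): Repeated squaring mod 54: 6^1 ≡ 6, 6^2 ≡ 6² = 36, 6^4 ≡ 36² = 1296 ≡ 0, 6^8 ≡ 0² = 0, 6^16 ≡ 0² = 0. Since 25 = 16 + 8 + 1, 6^25 ≡ 0·0·6: 0·0 = 0, then 0·6 = 0. So 6^25 ≡ 0 (mod 54).
So g(0) = g(6) = 0 while 0 ≠ 6, so g is not injective, hence not bijective.
Since g is not bijective, we determine |image(g)|. Computing x^25 mod 54 for each x (by repeated squaring, reducing mod 54 at every step), the values g(0), g(1), …, g(53) are: 0, 1, 20, 27, 22, 41, 0, 43, 8, 27, 10, 29, 0, 31, 50, 27, 52, 17, 0, 19, 38, 27, 40, 5, 0, 7, 26, 27, 28, 47, 0, 49, 14, 27, 16, 35, 0, 37, 2, 27, 4, 23, 0, 25, 44, 27, 46, 11, 0, 13, 32, 27, 34, 53.
The distinct values are {0, 1, 2, 4, 5, 7, 8, 10, 11, 13, 14, 16, 17, 19, 20, 22, 23, 25, 26, 27, 28, 29, 31, 32, 34, 35, 37, 38, 40, 41, 43, 44, 46, 47, 49, 50, 52, 53}; there are 38 of them.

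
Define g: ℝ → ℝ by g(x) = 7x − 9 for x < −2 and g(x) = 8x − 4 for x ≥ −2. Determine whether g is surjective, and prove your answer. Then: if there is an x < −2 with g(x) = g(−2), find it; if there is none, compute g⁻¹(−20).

Both pieces are strictly increasing (slopes 7 and 8), so each is injective on its own interval.
The left piece maps (−∞, −2) onto (−∞, −23); the right piece maps [−2, ∞) onto [−20, ∞).
The union (−∞, −23) ∪ [−20, ∞) omits the interval between −23 and −20; in particular −23 has no preimage. So g is not surjective.
Because the two images are disjoint, no x < −2 has g(x) = g(−2), so we compute g⁻¹(−20): −20 lies in [−20, ∞), so solve 8x − 4 = −20: x = (−20 + 4)/8 = −2.

-2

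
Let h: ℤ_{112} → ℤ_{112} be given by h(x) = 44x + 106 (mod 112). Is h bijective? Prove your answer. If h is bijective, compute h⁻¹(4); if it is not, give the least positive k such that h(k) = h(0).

Recall that h is injective if h(x_1) = h(x_2) implies x_1 = x_2.
We have gcd(44, 112) = 4 > 1. Taking x_1 = 0 and x_2 = 28: h(0) = 106 and h(28) = 44·28 + 106 = 1338 ≡ 106 (mod 112).
So h(0) = h(28) while 0 ≠ 28, therefore h is not injective, hence not bijective.
Since h is not bijective, we find the least positive k with h(k) = h(0): this means 44k ≡ 0 (mod 112), i.e. 112 ∣ 44k. Since gcd(44, 112) = 4, dividing through by 4 this holds exactly when 28 ∣ 11k, and as gcd(11, 28) = 1, exactly when 28 ∣ k.
The smallest positive such k is 28.

28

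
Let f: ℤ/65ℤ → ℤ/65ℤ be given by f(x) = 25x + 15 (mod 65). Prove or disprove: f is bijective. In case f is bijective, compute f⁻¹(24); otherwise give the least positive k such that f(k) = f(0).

We have gcd(25, 65) = 5 > 1. Taking a = 0 and b = 13: f(0) = 15 and f(13) = 25·13 + 15 = 340 ≡ 15 (mod 65).
So f(0) = f(13) while 0 ≠ 13, so f is not injective, hence not bijective.
Since f is not bijective, we find the least positive k with f(k) = f(0): this means 25k ≡ 0 (mod 65), i.e. 65 ∣ 25k. Since gcd(25, 65) = 5, dividing through by 5 this holds exactly when 13 ∣ 5k, and as gcd(5, 13) = 1, exactly when 13 ∣ k.
The smallest positive such k is 13.

13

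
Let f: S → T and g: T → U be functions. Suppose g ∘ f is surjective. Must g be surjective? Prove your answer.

Let c ∈ U. Since g ∘ f is surjective, some a ∈ S has g(f(a)) = c. Then b = f(a) ∈ T satisfies g(b) = c. So g is surjective.

surjective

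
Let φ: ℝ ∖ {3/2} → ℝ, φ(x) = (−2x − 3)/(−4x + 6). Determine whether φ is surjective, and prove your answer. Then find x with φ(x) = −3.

15/14

If φ(x) = 1/2, cross-multiplying gives −4(−2x − 3) = −2(−4x + 6), which simplifies to 12 = −12 — false.  So 1/2 has no preimage and φ is not surjective.
Solving φ(x) = −3: cross-multiplying gives −2x − 3 = −3(−4x + 6), which rearranges to −14x = −15, so x = 15/14.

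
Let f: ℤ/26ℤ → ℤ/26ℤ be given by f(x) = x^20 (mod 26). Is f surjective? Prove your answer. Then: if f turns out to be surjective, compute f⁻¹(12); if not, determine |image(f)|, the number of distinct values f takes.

f(1) = 1^20 = 1.
f(5): Repeated squaring mod 26: 5^1 ≡ 5, 5^2 ≡ 5² = 25, 5^4 ≡ 25² = 625 ≡ 1, 5^8 ≡ 1² = 1, 5^16 ≡ 1² = 1. Since 20 = 16 + 4, 5^20 ≡ 1·1: 1·1 = 1. So 5^20 ≡ 1 (mod 26).
So f(1) = f(5) = 1 while 1 ≠ 5, therefore f is not injective.
A non-injective map from the 26-element set ℤ/26ℤ to itself takes at most 25 distinct values, so it cannot be surjective. Thus f is not surjective.
Since f is not surjective, we determine |image(f)|. Computing x^20 mod 26 for each x (by repeated squaring, reducing mod 26 at every step), the values f(0), f(1), …, f(25) are: 0, 1, 22, 9, 16, 1, 16, 3, 14, 3, 22, 9, 14, 13, 14, 9, 22, 3, 14, 3, 16, 1, 16, 9, 22, 1.
The distinct values are {0, 1, 3, 9, 13, 14, 16, 22}; there are 8 of them.

8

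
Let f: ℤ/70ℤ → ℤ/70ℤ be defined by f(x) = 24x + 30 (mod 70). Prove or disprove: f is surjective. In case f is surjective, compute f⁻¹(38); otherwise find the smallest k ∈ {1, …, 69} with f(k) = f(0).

Since gcd(24, 70) = 2, we have 24x ≡ 0 (mod 2) for all x, so f(x) ≡ 0 (mod 2).
But 1 ≢ 0 (mod 2), so 1 ∈ ℤ/70ℤ has no preimage. Hence f is not surjective.
Since f is not surjective, we find the least positive k with f(k) = f(0): this means 24k ≡ 0 (mod 70), i.e. 70 ∣ 24k. Since gcd(24, 70) = 2, dividing through by 2 this holds exactly when 35 ∣ 12k, and as gcd(12, 35) = 1, exactly when 35 ∣ k.
The smallest positive such k is 35.

35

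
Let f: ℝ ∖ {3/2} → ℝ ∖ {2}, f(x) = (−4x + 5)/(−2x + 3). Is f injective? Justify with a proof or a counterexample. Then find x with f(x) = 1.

1

Suppose f(x_1) = f(x_2). Cross-multiplying: (−4x_1 + 5)(−2x_2 + 3) = (−4x_2 + 5)(−2x_1 + 3).
Expanding both sides and cancelling the symmetric terms leaves −2·(x_1 − x_2) = 0. Since −2 ≠ 0, x_1 = x_2. So f is injective.
Solving f(x) = 1: cross-multiplying gives −4x + 5 = 1(−2x + 3), which rearranges to −2x = −2, so x = 1.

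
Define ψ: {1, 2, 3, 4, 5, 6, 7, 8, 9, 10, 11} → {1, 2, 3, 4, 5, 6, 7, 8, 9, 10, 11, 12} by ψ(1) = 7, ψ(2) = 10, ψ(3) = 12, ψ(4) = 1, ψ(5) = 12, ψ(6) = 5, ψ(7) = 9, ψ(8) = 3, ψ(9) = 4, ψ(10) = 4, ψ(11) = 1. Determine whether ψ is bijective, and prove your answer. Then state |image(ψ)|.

ψ(3) = 12 = ψ(5) with 3 ≠ 5, so ψ is not injective, hence not bijective.
The image of ψ is {1, 3, 4, 5, 7, 9, 10, 12}, which has 8 elements.

8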